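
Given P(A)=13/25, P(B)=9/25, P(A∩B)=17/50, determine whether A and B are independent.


P(A)*P(B) = 13/25*9/25 = 117/625
P(A∩B) = 17/50 != 117/625, so not independent

No, A and B are not independent


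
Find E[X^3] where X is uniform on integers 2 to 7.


E[X^3] = (1/6) * sum(x^3 for x=2..7)
= 783/6 = 261/2

261/2


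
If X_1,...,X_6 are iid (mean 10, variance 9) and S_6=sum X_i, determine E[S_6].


E[S_n] = n*E[X_1] = 6*10 = 60

60


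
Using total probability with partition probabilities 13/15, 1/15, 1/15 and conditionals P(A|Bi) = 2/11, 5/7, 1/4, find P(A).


P(A) = P(A|B1)P(B1) + P(A|B2)P(B2) + P(A|B3)P(B3)
= 2/11*13/15 + 5/7*1/15 + 1/4*1/15
= 26/165 + 1/21 + 1/60 = 205/924

205/924


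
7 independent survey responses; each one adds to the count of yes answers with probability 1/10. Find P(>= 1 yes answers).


P(at least one) = 1 - P(none)
P(none) = (1 - 1/10)^7 = (9/10)^7 = 4782969/10000000
P(at least one) = 1 - 4782969/10000000 = 5217031/10000000

5217031/10000000


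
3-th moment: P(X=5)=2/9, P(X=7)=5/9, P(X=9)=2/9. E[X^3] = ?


E[X^3] = sum(x^3 * P(x))
= 125*2/9 + 343*5/9 + 729*2/9
= 1141/3

1141/3


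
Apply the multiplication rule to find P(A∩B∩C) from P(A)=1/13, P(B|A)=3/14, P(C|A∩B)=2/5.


P(A∩B∩C) = P(A) * P(B|A) * P(C|A∩B)
= 1/13 * 3/14 * 2/5
= 3/182 * 2/5 = 3/455

3/455


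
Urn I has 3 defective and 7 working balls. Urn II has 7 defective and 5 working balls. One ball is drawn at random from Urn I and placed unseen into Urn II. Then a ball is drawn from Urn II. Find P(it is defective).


P(transfer defective) = 3/10; P(transfer working) = 7/10
If defective transferred: Urn II has 8 defective of 13, so P(defective|defective moved) = 8/13
If working transferred: Urn II has 7 defective of 13, so P(defective|working moved) = 7/13
By total probability: P(defective) = 3/10*8/13 + 7/10*7/13 = 73/130

73/130


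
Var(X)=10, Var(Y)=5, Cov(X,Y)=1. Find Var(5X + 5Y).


Var(5X + 5Y) = 5^2*Var(X) + 5^2*Var(Y) + 2*5*5*Cov(X,Y)
= 25*10 + 25*5 + 50*1
= 250 + 125 + 50 = 425

425


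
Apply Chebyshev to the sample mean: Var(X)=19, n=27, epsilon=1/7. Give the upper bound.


Var(Xbar) = Var(X)/n = 19/27
Chebyshev: P(|Xbar-mu| >= 1/7) <= Var(Xbar)/(1/7)^2 = (19/27)/(1/49) = 931/27
Bound exceeds 1, so trivial bound: 1

1


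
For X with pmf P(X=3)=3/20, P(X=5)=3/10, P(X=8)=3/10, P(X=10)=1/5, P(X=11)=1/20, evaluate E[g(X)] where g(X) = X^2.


E[X^2] = sum(g(x)*P(x))
= 9*3/20 + 25*3/10 + 64*3/10 + 100*1/5 + 121*1/20
= 541/10

541/10


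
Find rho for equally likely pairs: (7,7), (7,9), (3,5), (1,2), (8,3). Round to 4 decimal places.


Cov(X,Y) = 3.5600, Var(X) = 7.3600, Var(Y) = 6.5600
rho = Cov/(sqrt(VarX)*sqrt(VarY)) = 0.5123

0.5123


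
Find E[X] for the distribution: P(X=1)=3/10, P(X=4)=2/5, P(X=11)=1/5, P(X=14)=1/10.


E[X] = sum(x * P(x))
= 1*3/10 + 4*2/5 + 11*1/5 + 14*1/10
= 11/2

11/2


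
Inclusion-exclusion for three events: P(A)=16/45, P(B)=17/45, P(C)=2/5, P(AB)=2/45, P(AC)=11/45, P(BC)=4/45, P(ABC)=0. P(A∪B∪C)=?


P(A∪B∪C) = P(A)+P(B)+P(C) - P(AB)-P(AC)-P(BC) + P(ABC)
= 16/45+17/45+2/5 - 2/45-11/45-4/45 + 0
= 34/45

34/45


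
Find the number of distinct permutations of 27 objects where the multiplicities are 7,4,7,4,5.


27! = 10888869450418352160768000000
Denominator: 7!=5040 * 4!=24 * 7!=5040 * 4!=24 * 5!=120
Coefficient = 10888869450418352160768000000 / 1755758592000 = 6201803311704000

6201803311704000


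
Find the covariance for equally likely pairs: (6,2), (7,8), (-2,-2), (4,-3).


E[X]=15/4, E[Y]=5/4, E[XY]=15
Cov(X,Y) = E[XY] - E[X]E[Y] = 15 - 15/4*5/4 = 165/16

165/16


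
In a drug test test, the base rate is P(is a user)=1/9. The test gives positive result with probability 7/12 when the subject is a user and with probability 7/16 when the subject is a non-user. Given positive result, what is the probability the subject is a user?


P(A) = P(A|B)P(B) + P(A|B')P(B') = 7/12*1/9 + 7/16*8/9 = 49/108
P(B|A) = P(A|B)P(B)/P(A) = (7/108)/(49/108) = 1/7

1/7


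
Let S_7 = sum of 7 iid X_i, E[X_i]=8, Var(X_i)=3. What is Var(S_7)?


By independence, Var(S_n) = n*Var(X_1) = 7*3 = 21

21


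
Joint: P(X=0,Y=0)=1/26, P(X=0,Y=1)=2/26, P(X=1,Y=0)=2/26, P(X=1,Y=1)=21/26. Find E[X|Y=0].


P(Y=0) = 3/26
E[X|Y=0] = (0*1 + 1*2)/3 = 2/3

2/3


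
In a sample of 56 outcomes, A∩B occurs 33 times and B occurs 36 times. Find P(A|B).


P(A|B) = P(A∩B)/P(B) = (33/56)/(36/56) = 33/36 = 11/12

11/12


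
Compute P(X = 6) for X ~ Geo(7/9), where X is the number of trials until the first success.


P(X=6) = (1-p)^5 * p = (2/9)^5 * 7/9
= 32/59049 * 7/9 = 224/531441

224/531441


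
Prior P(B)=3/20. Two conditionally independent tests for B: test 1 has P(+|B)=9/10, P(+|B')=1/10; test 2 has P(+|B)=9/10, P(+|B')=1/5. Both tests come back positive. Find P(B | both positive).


After test 1: P(+) = 9/10*3/20 + 1/10*17/20 = 11/50
P(B|+) = (27/200)/(11/50) = 27/44
After test 2 (use post1 as new prior): P(+) = 9/10*27/44 + 1/5*17/44 = 277/440
P(B|+,+) = (243/440)/(277/440) = 243/277

243/277


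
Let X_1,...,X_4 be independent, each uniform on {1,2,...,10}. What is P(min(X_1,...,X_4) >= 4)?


P(min >= 4) = P(all X_i >= 4) = (P(X_1 >= 4))^4
= (7/10)^4 = 2401/10000

2401/10000


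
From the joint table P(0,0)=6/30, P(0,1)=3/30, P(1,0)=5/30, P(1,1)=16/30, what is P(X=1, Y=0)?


Read from table: P(X=1, Y=0) = 5/30 = 1/6

1/6


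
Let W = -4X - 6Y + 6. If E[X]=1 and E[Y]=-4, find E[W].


E[-4X - 6Y + 6] = -4*E[X] - 6*E[Y] + 6
= (-4)*(1) + (-6)*(-4) + (6)
= -4 + 24 + 6 = 26

26


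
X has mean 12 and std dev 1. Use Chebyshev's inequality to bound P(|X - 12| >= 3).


k = 3/1 = 3
Chebyshev: P(|X-mu| >= k*sigma) <= 1/k^2 = 1/3^2 = 1/9

1/9


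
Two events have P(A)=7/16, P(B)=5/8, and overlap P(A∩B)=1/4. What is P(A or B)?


P(A∪B) = P(A) + P(B) - P(A∩B)
= 7/16 + 5/8 - 1/4 = 13/16

13/16


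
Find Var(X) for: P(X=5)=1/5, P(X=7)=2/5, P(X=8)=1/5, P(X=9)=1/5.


E[X] = 36/5, E[X^2] = 268/5
Var(X) = E[X^2] - (E[X])^2 = 268/5 - (36/5)^2 = 44/25

44/25


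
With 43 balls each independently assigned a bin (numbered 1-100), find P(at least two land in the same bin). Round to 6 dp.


P(all different) = prod((100-i)/100 for i=0..42) = 0.000023
P(at least one match) = 1 - 0.000023 = 0.999977

0.999977


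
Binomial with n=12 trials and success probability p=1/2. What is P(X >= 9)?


P(X>=9) = P(X=9) + P(X=10) + P(X=11) + P(X=12)
= 55/1024 + 33/2048 + 3/1024 + 1/4096
= 299/4096

299/4096


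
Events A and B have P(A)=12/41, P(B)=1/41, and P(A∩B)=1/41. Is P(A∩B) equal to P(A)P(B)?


P(A)*P(B) = 12/41*1/41 = 12/1681
P(A∩B) = 1/41 != 12/1681, so not independent

No, A and B are not independent


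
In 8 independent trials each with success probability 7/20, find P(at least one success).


P(at least one) = 1 - P(none)
P(none) = (1 - 7/20)^8 = (13/20)^8 = 815730721/25600000000
P(at least one) = 1 - 815730721/25600000000 = 24784269279/25600000000

24784269279/25600000000


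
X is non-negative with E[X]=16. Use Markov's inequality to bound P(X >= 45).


Markov: P(X >= a) <= E[X]/a
P(X >= 45) <= 16/45

16/45


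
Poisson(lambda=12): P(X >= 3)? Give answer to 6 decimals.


P(X>=3) = 1 - P(X<=2) = 1 - (e^(-12)*12^0/0! + e^(-12)*12^1/1! + e^(-12)*12^2/2!)
≈ 1 - (0.0000061442 + 0.0000737305 + 0.0004423833)
= 1 - 0.0005222580 = 0.9994777420
≈ 0.999478

0.999478


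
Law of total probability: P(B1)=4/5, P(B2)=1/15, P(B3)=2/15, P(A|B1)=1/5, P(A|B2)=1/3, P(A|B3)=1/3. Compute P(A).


P(A) = P(A|B1)P(B1) + P(A|B2)P(B2) + P(A|B3)P(B3)
= 1/5*4/5 + 1/3*1/15 + 1/3*2/15
= 4/25 + 1/45 + 2/45 = 17/75

17/75


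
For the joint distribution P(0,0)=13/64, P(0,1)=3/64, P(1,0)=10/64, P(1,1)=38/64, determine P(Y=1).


P(Y=1) = P(0,1)+P(1,1) = 3/64 + 38/64 = 41/64

41/64


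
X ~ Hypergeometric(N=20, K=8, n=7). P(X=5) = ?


P(X=5) = C(8,5)*C(12,2) / C(20,7)
= 56*66 / 77520
= 3696/77520 = 77/1615

77/1615


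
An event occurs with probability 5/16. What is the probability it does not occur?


P(A') = 1 - P(A) = 1 - 5/16 = 11/16

11/16


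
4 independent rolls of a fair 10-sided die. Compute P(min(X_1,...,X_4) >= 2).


P(min >= 2) = P(all X_i >= 2) = (P(X_1 >= 2))^4
= (9/10)^4 = 6561/10000

6561/10000


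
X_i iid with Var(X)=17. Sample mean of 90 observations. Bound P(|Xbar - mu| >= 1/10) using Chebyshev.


Var(Xbar) = Var(X)/n = 17/90
Chebyshev: P(|Xbar-mu| >= 1/10) <= Var(Xbar)/(1/10)^2 = (17/90)/(1/100) = 170/9
Bound exceeds 1, so trivial bound: 1

1


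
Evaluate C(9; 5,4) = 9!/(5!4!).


9! = 362880
Denominator: 5!=120 * 4!=24
Coefficient = 362880 / 2880 = 126

126


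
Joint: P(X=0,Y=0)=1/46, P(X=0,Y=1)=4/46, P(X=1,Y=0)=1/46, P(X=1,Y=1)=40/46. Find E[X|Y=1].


P(Y=1) = 44/46
E[X|Y=1] = (0*4 + 1*40)/44 = 40/44 = 10/11

10/11


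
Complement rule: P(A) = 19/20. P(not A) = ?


P(A') = 1 - P(A) = 1 - 19/20 = 1/20

1/20


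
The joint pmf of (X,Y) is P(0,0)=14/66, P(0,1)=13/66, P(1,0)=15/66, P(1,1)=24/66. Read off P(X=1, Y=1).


Read from table: P(X=1, Y=1) = 24/66 = 4/11

4/11


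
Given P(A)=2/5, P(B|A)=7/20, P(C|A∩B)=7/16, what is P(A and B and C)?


P(A∩B∩C) = P(A) * P(B|A) * P(C|A∩B)
= 2/5 * 7/20 * 7/16
= 7/50 * 7/16 = 49/800

49/800


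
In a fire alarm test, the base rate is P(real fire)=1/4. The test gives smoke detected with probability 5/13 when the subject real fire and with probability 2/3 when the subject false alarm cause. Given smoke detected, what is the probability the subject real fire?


P(A) = P(A|B)P(B) + P(A|B')P(B') = 5/13*1/4 + 2/3*3/4 = 31/52
P(B|A) = P(A|B)P(B)/P(A) = (5/52)/(31/52) = 5/31

5/31


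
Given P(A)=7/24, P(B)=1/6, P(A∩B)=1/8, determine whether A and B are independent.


P(A)*P(B) = 7/24*1/6 = 7/144
P(A∩B) = 1/8 != 7/144, so not independent

No, A and B are not independent


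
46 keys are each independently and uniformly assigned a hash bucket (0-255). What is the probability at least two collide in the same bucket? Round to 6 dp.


P(all different) = prod((256-i)/256 for i=0..45) = 0.013483
P(at least one match) = 1 - 0.013483 = 0.986517

0.986517


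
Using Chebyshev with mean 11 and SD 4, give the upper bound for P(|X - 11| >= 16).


k = 16/4 = 4
Chebyshev: P(|X-mu| >= k*sigma) <= 1/k^2 = 1/4^2 = 1/16

1/16


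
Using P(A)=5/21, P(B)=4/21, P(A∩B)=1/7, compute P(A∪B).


P(A∪B) = P(A) + P(B) - P(A∩B)
= 5/21 + 4/21 - 1/7 = 2/7

2/7


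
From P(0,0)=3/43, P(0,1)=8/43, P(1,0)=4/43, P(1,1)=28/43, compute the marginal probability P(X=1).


P(X=1) = P(1,0)+P(1,1) = 4/43 + 28/43 = 32/43

32/43


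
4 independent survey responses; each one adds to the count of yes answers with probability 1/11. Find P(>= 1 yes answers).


P(at least one) = 1 - P(none)
P(none) = (1 - 1/11)^4 = (10/11)^4 = 10000/14641
P(at least one) = 1 - 10000/14641 = 4641/14641

4641/14641


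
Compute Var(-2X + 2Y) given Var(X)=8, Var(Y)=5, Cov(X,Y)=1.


Var(-2X + 2Y) = (-2)^2*Var(X) + 2^2*Var(Y) + 2*(-2)*2*Cov(X,Y)
= 4*8 + 4*5 - 8*1
= 32 + 20 - 8 = 44

44


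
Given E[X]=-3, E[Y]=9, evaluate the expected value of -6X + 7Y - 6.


E[-6X + 7Y - 6] = -6*E[X] + 7*E[Y] - 6
= (-6)*(-3) + (7)*(9) + (-6)
= 18 + 63 - 6 = 75

75


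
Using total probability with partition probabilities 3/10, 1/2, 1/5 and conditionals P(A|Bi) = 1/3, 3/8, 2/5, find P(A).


P(A) = P(A|B1)P(B1) + P(A|B2)P(B2) + P(A|B3)P(B3)
= 1/3*3/10 + 3/8*1/2 + 2/5*1/5
= 1/10 + 3/16 + 2/25 = 147/400

147/400


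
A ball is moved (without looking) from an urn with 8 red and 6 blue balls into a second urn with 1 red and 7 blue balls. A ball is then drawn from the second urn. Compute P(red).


P(transfer red) = 8/14 = 4/7; P(transfer blue) = 3/7
If red transferred: Urn II has 2 red of 9, so P(red|red moved) = 2/9
If blue transferred: Urn II has 1 red of 9, so P(red|blue moved) = 1/9
By total probability: P(red) = 4/7*2/9 + 3/7*1/9 = 11/63

11/63


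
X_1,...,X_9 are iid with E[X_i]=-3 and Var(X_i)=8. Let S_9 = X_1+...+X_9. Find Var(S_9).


By independence, Var(S_n) = n*Var(X_1) = 9*8 = 72

72


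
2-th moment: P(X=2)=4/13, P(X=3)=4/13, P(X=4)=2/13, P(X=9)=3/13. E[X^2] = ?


E[X^2] = sum(x^2 * P(x))
= 4*4/13 + 9*4/13 + 16*2/13 + 81*3/13
= 327/13

327/13


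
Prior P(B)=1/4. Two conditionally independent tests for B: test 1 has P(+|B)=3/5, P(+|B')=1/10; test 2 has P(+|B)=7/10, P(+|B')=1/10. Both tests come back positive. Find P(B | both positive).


After test 1: P(+) = 3/5*1/4 + 1/10*3/4 = 9/40
P(B|+) = (3/20)/(9/40) = 2/3
After test 2 (use post1 as new prior): P(+) = 7/10*2/3 + 1/10*1/3 = 1/2
P(B|+,+) = (7/15)/(1/2) = 14/15

14/15


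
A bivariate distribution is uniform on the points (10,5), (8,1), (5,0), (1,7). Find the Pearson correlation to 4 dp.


Cov(X,Y) = -3.2500, Var(X) = 11.5000, Var(Y) = 8.1875
rho = Cov/(sqrt(VarX)*sqrt(VarY)) = -0.3349

-0.3349


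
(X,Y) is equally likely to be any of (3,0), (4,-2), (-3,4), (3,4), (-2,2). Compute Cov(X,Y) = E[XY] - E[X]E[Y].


E[X]=1, E[Y]=8/5, E[XY]=-12/5
Cov(X,Y) = E[XY] - E[X]E[Y] = -12/5 - 1*8/5 = -4

-4


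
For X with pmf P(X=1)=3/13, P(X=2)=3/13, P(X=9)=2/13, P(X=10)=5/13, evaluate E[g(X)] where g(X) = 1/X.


E[1/X] = sum(g(x)*P(x))
= 1*3/13 + 1/2*3/13 + 1/9*2/13 + 1/10*5/13
= 47/117

47/117


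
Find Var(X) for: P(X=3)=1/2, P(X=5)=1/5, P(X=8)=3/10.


E[X] = 49/10, E[X^2] = 287/10
Var(X) = E[X^2] - (E[X])^2 = 287/10 - (49/10)^2 = 469/100

469/100


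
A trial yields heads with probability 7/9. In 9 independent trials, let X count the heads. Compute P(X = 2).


P(X=2) = C(9,2) * p^2 * (1-p)^7
= 36 * 49/81 * 128/4782969
= 25088/43046721

25088/43046721


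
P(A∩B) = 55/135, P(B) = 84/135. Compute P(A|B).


P(A|B) = P(A∩B)/P(B) = (55/135)/(84/135) = 55/84

55/84


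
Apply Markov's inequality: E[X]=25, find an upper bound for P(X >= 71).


Markov: P(X >= a) <= E[X]/a
P(X >= 71) <= 25/71

25/71


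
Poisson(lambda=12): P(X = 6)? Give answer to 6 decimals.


P(X=6) = e^(-12) * 12^6 / 6!
≈ 0.000006144212353 * 2985984 / 720
≈ 0.025481

0.025481


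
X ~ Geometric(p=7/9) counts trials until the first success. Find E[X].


For geometric (trials until first success), E[X] = 1/p = 1/(7/9) = 9/7

9/7


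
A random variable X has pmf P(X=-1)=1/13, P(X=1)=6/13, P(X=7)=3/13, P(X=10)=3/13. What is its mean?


E[X] = sum(x * P(x))
= -1*1/13 + 1*6/13 + 7*3/13 + 10*3/13
= 56/13

56/13


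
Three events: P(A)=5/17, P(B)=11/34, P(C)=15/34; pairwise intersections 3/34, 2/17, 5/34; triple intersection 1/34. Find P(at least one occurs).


P(A∪B∪C) = P(A)+P(B)+P(C) - P(AB)-P(AC)-P(BC) + P(ABC)
= 5/17+11/34+15/34 - 3/34-2/17-5/34 + 1/34
= 25/34

25/34


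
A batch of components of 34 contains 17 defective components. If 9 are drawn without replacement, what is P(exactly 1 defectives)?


P(X=1) = C(17,1)*C(17,8) / C(34,9)
= 17*24310 / 52451256
= 413270/52451256 = 85/10788

85/10788


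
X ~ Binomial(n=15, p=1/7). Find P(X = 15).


P(X=15) = C(15,15) * p^15 * (1-p)^0
= 1 * 1/4747561509943 * 1
= 1/4747561509943

1/4747561509943


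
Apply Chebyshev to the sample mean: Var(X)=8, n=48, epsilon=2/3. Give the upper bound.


Var(Xbar) = Var(X)/n = 8/48
Chebyshev: P(|Xbar-mu| >= 2/3) <= Var(Xbar)/(2/3)^2 = (1/6)/(4/9) = 3/8

3/8


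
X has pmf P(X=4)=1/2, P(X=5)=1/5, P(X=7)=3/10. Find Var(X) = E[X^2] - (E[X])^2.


E[X] = 51/10, E[X^2] = 277/10
Var(X) = E[X^2] - (E[X])^2 = 277/10 - (51/10)^2 = 169/100

169/100


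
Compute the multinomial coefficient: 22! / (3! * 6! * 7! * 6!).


22! = 1124000727777607680000
Denominator: 3!=6 * 6!=720 * 7!=5040 * 6!=720
Coefficient = 1124000727777607680000 / 15676416000 = 71700108480

71700108480


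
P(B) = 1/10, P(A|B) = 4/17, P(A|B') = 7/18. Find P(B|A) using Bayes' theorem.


P(A) = P(A|B)P(B) + P(A|B')P(B') = 4/17*1/10 + 7/18*9/10 = 127/340
P(B|A) = P(A|B)P(B)/P(A) = (2/85)/(127/340) = 8/127

8/127


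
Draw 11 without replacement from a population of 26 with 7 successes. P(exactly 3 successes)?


P(X=3) = C(7,3)*C(19,8) / C(26,11)
= 35*75582 / 7726160
= 2645370/7726160 = 63/184

63/184


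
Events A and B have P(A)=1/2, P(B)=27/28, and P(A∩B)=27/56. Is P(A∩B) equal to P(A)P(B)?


P(A)*P(B) = 1/2*27/28 = 27/56
P(A∩B) = 27/56, which equals P(A)P(B), so independent

Yes, A and B are independent


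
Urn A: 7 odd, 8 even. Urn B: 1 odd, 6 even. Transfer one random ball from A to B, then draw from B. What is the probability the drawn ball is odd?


P(transfer odd) = 7/15; P(transfer even) = 8/15
If odd transferred: Urn II has 2 odd of 8, so P(odd|odd moved) = 1/4
If even transferred: Urn II has 1 odd of 8, so P(odd|even moved) = 1/8
By total probability: P(odd) = 7/15*1/4 + 8/15*1/8 = 11/60

11/60


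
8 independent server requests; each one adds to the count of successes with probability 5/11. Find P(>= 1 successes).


P(at least one) = 1 - P(none)
P(none) = (1 - 5/11)^8 = (6/11)^8 = 1679616/214358881
P(at least one) = 1 - 1679616/214358881 = 212679265/214358881

212679265/214358881


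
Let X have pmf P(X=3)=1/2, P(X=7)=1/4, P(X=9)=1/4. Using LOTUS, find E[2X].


E[2X] = sum(g(x)*P(x))
= 6*1/2 + 14*1/4 + 18*1/4
= 11

11


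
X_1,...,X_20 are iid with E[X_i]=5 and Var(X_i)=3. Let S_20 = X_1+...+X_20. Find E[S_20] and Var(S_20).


E[S_n] = n*mu = 20*5 = 100
Var(S_n) = n*sigma^2 = 20*3 = 60

E[S_20]=100, Var(S_20)=60


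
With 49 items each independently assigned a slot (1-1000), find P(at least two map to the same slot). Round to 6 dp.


P(all different) = prod((1000-i)/1000 for i=0..48) = 0.302557
P(at least one match) = 1 - 0.302557 = 0.697443

0.697443


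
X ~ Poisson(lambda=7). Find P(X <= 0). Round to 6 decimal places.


P(X<=0) = e^(-7)*7^0/0!
≈ 0.0009118820
≈ 0.000912

0.000912


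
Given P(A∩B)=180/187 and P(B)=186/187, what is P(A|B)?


P(A|B) = P(A∩B)/P(B) = (180/187)/(186/187) = 180/186 = 30/31

30/31


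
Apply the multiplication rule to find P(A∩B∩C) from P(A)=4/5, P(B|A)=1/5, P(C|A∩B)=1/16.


P(A∩B∩C) = P(A) * P(B|A) * P(C|A∩B)
= 4/5 * 1/5 * 1/16
= 4/25 * 1/16 = 1/100

1/100


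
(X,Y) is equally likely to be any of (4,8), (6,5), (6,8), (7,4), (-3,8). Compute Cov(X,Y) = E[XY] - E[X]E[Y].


E[X]=4, E[Y]=33/5, E[XY]=114/5
Cov(X,Y) = E[XY] - E[X]E[Y] = 114/5 - 4*33/5 = -18/5

-18/5


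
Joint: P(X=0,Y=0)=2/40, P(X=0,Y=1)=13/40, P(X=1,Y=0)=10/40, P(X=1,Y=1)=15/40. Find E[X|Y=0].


P(Y=0) = 12/40
E[X|Y=0] = (0*2 + 1*10)/12 = 10/12 = 5/6

5/6


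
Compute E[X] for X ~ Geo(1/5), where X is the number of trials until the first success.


For geometric (trials until first success), E[X] = 1/p = 1/(1/5) = 5

5


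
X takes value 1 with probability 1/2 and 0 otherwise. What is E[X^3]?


For Bernoulli: X in {0,1}
E[X^3] = 0^3*(1-1/2) + 1^3*1/2 = 1/2

1/2


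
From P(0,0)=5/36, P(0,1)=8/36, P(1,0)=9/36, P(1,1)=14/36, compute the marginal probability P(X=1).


P(X=1) = P(1,0)+P(1,1) = 9/36 + 14/36 = 23/36

23/36


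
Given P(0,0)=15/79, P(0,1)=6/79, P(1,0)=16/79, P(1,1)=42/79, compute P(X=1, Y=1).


Read from table: P(X=1, Y=1) = 42/79

42/79


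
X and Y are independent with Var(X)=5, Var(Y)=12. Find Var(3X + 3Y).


Independence => Cov(X,Y)=0
Var(3X + 3Y) = 3^2*Var(X) + 3^2*Var(Y)
= 9*5 + 9*12 = 153

153


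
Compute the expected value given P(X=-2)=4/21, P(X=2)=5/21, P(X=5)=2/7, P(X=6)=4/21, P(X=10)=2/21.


E[X] = sum(x * P(x))
= -2*4/21 + 2*5/21 + 5*2/7 + 6*4/21 + 10*2/21
= 76/21

76/21


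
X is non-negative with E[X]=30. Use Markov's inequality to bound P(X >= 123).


Markov: P(X >= a) <= E[X]/a
P(X >= 123) <= 30/123 = 10/41

10/41


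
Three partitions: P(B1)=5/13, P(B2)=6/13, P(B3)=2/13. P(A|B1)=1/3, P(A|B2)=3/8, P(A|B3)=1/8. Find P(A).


P(A) = P(A|B1)P(B1) + P(A|B2)P(B2) + P(A|B3)P(B3)
= 1/3*5/13 + 3/8*6/13 + 1/8*2/13
= 5/39 + 9/52 + 1/52 = 25/78

25/78


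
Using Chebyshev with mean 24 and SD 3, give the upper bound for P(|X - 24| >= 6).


k = 6/3 = 2
Chebyshev: P(|X-mu| >= k*sigma) <= 1/k^2 = 1/2^2 = 1/4

1/4


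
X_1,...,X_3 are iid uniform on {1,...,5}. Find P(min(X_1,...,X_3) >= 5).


P(min >= 5) = P(all X_i >= 5) = (P(X_1 >= 5))^3
= (1/5)^3 = 1/125

1/125


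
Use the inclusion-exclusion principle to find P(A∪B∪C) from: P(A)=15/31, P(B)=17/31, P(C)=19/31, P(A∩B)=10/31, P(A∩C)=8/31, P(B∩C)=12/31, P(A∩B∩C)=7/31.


P(A∪B∪C) = P(A)+P(B)+P(C) - P(AB)-P(AC)-P(BC) + P(ABC)
= 15/31+17/31+19/31 - 10/31-8/31-12/31 + 7/31
= 28/31

28/31


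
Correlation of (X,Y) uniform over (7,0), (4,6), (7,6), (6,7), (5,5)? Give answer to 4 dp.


Cov(X,Y) = -1.2400, Var(X) = 1.3600, Var(Y) = 6.1600
rho = Cov/(sqrt(VarX)*sqrt(VarY)) = -0.4284

-0.4284


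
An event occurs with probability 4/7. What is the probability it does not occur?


P(A') = 1 - P(A) = 1 - 4/7 = 3/7

3/7


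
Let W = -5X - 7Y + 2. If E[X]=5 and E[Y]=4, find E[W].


E[-5X - 7Y + 2] = -5*E[X] - 7*E[Y] + 2
= (-5)*(5) + (-7)*(4) + (2)
= -25 - 28 + 2 = -51

-51


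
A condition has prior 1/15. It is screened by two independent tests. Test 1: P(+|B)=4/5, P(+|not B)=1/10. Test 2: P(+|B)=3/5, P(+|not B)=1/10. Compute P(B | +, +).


After test 1: P(+) = 4/5*1/15 + 1/10*14/15 = 11/75
P(B|+) = (4/75)/(11/75) = 4/11
After test 2 (use post1 as new prior): P(+) = 3/5*4/11 + 1/10*7/11 = 31/110
P(B|+,+) = (12/55)/(31/110) = 24/31

24/31


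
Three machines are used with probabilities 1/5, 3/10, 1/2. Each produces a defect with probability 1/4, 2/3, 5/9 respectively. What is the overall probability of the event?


P(A) = P(A|B1)P(B1) + P(A|B2)P(B2) + P(A|B3)P(B3)
= 1/4*1/5 + 2/3*3/10 + 5/9*1/2
= 1/20 + 1/5 + 5/18 = 19/36

19/36


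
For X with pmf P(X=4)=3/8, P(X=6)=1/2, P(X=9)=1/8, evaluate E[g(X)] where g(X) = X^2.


E[X^2] = sum(g(x)*P(x))
= 16*3/8 + 36*1/2 + 81*1/8
= 273/8

273/8


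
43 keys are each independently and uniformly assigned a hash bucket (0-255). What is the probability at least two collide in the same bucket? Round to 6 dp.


P(all different) = prod((256-i)/256 for i=0..42) = 0.023741
P(at least one match) = 1 - 0.023741 = 0.976259

0.976259


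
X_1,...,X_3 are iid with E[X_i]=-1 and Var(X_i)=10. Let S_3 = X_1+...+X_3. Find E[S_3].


E[S_n] = n*E[X_1] = 3*-1 = -3

-3


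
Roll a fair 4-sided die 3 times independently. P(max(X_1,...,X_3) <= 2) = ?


P(max <= 2) = P(all X_i <= 2) = (P(X_1 <= 2))^3
= (2/4)^3 = (1/2)^3 = 1/8

1/8


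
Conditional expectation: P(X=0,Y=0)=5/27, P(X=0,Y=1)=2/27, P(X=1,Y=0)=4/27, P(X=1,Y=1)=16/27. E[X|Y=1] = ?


P(Y=1) = 18/27
E[X|Y=1] = (0*2 + 1*16)/18 = 16/18 = 8/9

8/9


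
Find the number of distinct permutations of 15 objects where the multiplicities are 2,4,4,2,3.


15! = 1307674368000
Denominator: 2!=2 * 4!=24 * 4!=24 * 2!=2 * 3!=6
Coefficient = 1307674368000 / 13824 = 94594500

94594500


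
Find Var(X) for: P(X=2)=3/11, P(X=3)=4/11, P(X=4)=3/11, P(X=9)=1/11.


E[X] = 39/11, E[X^2] = 177/11
Var(X) = E[X^2] - (E[X])^2 = 177/11 - (39/11)^2 = 426/121

426/121


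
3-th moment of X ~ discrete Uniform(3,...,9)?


E[X^3] = (1/7) * sum(x^3 for x=3..9)
= 2016/7 = 288

288


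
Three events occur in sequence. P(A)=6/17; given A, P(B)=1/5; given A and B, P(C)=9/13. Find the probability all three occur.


P(A∩B∩C) = P(A) * P(B|A) * P(C|A∩B)
= 6/17 * 1/5 * 9/13
= 6/85 * 9/13 = 54/1105

54/1105


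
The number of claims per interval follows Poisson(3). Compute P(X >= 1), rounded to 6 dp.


P(X>=1) = 1 - P(X<=0) = 1 - (e^(-3)*3^0/0!)
≈ 1 - 0.0497870684 = 0.9502129316
≈ 0.950213

0.950213


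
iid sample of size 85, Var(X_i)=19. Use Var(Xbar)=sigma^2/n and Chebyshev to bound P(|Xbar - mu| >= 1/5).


Var(Xbar) = Var(X)/n = 19/85
Chebyshev: P(|Xbar-mu| >= 1/5) <= Var(Xbar)/(1/5)^2 = (19/85)/(1/25) = 95/17
Bound exceeds 1, so trivial bound: 1

1


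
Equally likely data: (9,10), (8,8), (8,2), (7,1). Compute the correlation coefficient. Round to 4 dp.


Cov(X,Y) = 2.2500, Var(X) = 0.5000, Var(Y) = 14.6875
rho = Cov/(sqrt(VarX)*sqrt(VarY)) = 0.8303

0.8303


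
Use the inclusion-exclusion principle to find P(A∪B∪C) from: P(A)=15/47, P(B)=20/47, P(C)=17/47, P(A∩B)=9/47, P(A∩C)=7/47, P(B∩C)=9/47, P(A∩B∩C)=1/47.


P(A∪B∪C) = P(A)+P(B)+P(C) - P(AB)-P(AC)-P(BC) + P(ABC)
= 15/47+20/47+17/47 - 9/47-7/47-9/47 + 1/47
= 28/47

28/47


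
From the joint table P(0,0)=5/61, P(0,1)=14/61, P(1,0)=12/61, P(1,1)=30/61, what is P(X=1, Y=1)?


Read from table: P(X=1, Y=1) = 30/61

30/61


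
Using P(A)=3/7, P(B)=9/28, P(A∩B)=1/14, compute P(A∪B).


P(A∪B) = P(A) + P(B) - P(A∩B)
= 3/7 + 9/28 - 1/14 = 19/28

19/28


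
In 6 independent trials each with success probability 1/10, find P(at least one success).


P(at least one) = 1 - P(none)
P(none) = (1 - 1/10)^6 = (9/10)^6 = 531441/1000000
P(at least one) = 1 - 531441/1000000 = 468559/1000000

468559/1000000


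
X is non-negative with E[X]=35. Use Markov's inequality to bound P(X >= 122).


Markov: P(X >= a) <= E[X]/a
P(X >= 122) <= 35/122

35/122


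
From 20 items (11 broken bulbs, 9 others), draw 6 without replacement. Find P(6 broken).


P(X=6) = C(11,6)*C(9,0) / C(20,6)
= 462*1 / 38760
= 462/38760 = 77/6460

77/6460


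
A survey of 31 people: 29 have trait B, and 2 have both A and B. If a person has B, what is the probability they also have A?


P(A|B) = P(A∩B)/P(B) = (2/31)/(29/31) = 2/29

2/29


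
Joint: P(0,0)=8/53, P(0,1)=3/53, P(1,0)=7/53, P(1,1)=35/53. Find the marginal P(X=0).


P(X=0) = P(0,0)+P(0,1) = 8/53 + 3/53 = 11/53

11/53


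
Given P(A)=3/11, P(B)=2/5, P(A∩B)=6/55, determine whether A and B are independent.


P(A)*P(B) = 3/11*2/5 = 6/55
P(A∩B) = 6/55, which equals P(A)P(B), so independent

Yes, A and B are independent


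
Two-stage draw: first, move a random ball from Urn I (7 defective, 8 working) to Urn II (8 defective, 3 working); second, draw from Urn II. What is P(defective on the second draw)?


P(transfer defective) = 7/15; P(transfer working) = 8/15
If defective transferred: Urn II has 9 defective of 12, so P(defective|defective moved) = 3/4
If working transferred: Urn II has 8 defective of 12, so P(defective|working moved) = 2/3
By total probability: P(defective) = 7/15*3/4 + 8/15*2/3 = 127/180

127/180


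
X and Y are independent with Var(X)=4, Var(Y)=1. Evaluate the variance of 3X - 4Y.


Independence => Cov(X,Y)=0
Var(3X - 4Y) = 3^2*Var(X) + (-4)^2*Var(Y)
= 9*4 + 16*1 = 52

52


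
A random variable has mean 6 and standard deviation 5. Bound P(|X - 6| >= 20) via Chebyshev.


k = 20/5 = 4
Chebyshev: P(|X-mu| >= k*sigma) <= 1/k^2 = 1/4^2 = 1/16

1/16


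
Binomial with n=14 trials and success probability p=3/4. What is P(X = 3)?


P(X=3) = C(14,3) * p^3 * (1-p)^11
= 364 * 27/64 * 1/4194304
= 2457/67108864

2457/67108864


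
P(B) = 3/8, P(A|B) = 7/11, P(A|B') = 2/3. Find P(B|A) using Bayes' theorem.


P(A) = P(A|B)P(B) + P(A|B')P(B') = 7/11*3/8 + 2/3*5/8 = 173/264
P(B|A) = P(A|B)P(B)/P(A) = (21/88)/(173/264) = 63/173

63/173


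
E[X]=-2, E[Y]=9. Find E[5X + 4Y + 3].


E[5X + 4Y + 3] = 5*E[X] + 4*E[Y] + 3
= (5)*(-2) + (4)*(9) + (3)
= -10 + 36 + 3 = 29

29


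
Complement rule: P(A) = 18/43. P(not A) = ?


P(A') = 1 - P(A) = 1 - 18/43 = 25/43

25/43


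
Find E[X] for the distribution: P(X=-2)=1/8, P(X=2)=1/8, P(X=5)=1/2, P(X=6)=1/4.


E[X] = sum(x * P(x))
= -2*1/8 + 2*1/8 + 5*1/2 + 6*1/4
= 4

4


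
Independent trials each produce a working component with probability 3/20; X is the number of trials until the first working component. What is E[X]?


For geometric (trials until first success), E[X] = 1/p = 1/(3/20) = 20/3

20/3


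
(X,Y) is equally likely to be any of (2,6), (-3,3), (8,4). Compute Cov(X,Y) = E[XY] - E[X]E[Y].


E[X]=7/3, E[Y]=13/3, E[XY]=35/3
Cov(X,Y) = E[XY] - E[X]E[Y] = 35/3 - 7/3*13/3 = 14/9

14/9


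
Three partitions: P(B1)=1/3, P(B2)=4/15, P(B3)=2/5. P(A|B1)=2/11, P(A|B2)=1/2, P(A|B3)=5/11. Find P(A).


P(A) = P(A|B1)P(B1) + P(A|B2)P(B2) + P(A|B3)P(B3)
= 2/11*1/3 + 1/2*4/15 + 5/11*2/5
= 2/33 + 2/15 + 2/11 = 62/165

62/165


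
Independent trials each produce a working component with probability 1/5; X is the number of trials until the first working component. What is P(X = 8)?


P(X=8) = (1-p)^7 * p = (4/5)^7 * 1/5
= 16384/78125 * 1/5 = 16384/390625

16384/390625


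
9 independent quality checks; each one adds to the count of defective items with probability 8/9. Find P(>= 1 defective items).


P(at least one) = 1 - P(none)
P(none) = (1 - 8/9)^9 = (1/9)^9 = 1/387420489
P(at least one) = 1 - 1/387420489 = 387420488/387420489

387420488/387420489


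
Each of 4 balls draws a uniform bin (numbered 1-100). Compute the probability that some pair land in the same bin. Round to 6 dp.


P(all different) = prod((100-i)/100 for i=0..3) = 0.941094
P(at least one match) = 1 - 0.941094 = 0.058906

0.058906


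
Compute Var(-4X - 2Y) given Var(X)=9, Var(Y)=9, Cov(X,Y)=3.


Var(-4X - 2Y) = (-4)^2*Var(X) + (-2)^2*Var(Y) + 2*(-4)*(-2)*Cov(X,Y)
= 16*9 + 4*9 + 16*3
= 144 + 36 + 48 = 228

228


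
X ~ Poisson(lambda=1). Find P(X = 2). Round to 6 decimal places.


P(X=2) = e^(-1) * 1^2 / 2!
≈ 0.3678794412 * 1 / 2
≈ 0.183940

0.183940


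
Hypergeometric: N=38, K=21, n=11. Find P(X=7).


P(X=7) = C(21,7)*C(17,4) / C(38,11)
= 116280*2380 / 1203322288
= 276746400/1203322288 = 7650/33263

7650/33263


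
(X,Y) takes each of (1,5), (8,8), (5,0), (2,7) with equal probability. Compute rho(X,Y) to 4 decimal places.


Cov(X,Y) = 0.7500, Var(X) = 7.5000, Var(Y) = 9.5000
rho = Cov/(sqrt(VarX)*sqrt(VarY)) = 0.0889

0.0889


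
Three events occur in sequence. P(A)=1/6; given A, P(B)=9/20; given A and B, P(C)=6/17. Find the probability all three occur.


P(A∩B∩C) = P(A) * P(B|A) * P(C|A∩B)
= 1/6 * 9/20 * 6/17
= 3/40 * 6/17 = 9/340

9/340


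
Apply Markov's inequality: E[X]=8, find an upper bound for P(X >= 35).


Markov: P(X >= a) <= E[X]/a
P(X >= 35) <= 8/35

8/35


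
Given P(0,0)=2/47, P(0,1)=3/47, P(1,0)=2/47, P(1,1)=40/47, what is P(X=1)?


P(X=1) = P(1,0)+P(1,1) = 2/47 + 40/47 = 42/47

42/47


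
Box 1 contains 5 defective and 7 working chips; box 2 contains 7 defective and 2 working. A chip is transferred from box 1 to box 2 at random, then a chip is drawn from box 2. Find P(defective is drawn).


P(transfer defective) = 5/12; P(transfer working) = 7/12
If defective transferred: Urn II has 8 defective of 10, so P(defective|defective moved) = 4/5
If working transferred: Urn II has 7 defective of 10, so P(defective|working moved) = 7/10
By total probability: P(defective) = 5/12*4/5 + 7/12*7/10 = 89/120

89/120


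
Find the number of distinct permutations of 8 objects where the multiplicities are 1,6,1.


8! = 40320
Denominator: 1!=1 * 6!=720 * 1!=1
Coefficient = 40320 / 720 = 56

56


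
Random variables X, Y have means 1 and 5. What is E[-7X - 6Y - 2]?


E[-7X - 6Y - 2] = -7*E[X] - 6*E[Y] - 2
= (-7)*(1) + (-6)*(5) + (-2)
= -7 - 30 - 2 = -39

-39


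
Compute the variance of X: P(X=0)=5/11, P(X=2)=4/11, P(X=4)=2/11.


E[X] = 16/11, E[X^2] = 48/11
Var(X) = E[X^2] - (E[X])^2 = 48/11 - (16/11)^2 = 272/121

272/121


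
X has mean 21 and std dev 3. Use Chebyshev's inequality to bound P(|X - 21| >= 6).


k = 6/3 = 2
Chebyshev: P(|X-mu| >= k*sigma) <= 1/k^2 = 1/2^2 = 1/4

1/4


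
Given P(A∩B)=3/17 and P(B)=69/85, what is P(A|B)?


P(A|B) = P(A∩B)/P(B) = (15/85)/(69/85) = 15/69 = 5/23

5/23


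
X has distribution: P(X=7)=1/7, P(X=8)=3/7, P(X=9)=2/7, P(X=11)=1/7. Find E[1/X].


E[1/X] = sum(g(x)*P(x))
= 1/7*1/7 + 1/8*3/7 + 1/9*2/7 + 1/11*1/7
= 4607/38808

4607/38808


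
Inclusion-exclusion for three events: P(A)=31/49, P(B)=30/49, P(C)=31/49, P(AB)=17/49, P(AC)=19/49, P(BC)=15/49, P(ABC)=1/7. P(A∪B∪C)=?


P(A∪B∪C) = P(A)+P(B)+P(C) - P(AB)-P(AC)-P(BC) + P(ABC)
= 31/49+30/49+31/49 - 17/49-19/49-15/49 + 1/7
= 48/49

48/49


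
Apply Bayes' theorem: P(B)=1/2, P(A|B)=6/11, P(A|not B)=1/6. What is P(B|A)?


P(A) = P(A|B)P(B) + P(A|B')P(B') = 6/11*1/2 + 1/6*1/2 = 47/132
P(B|A) = P(A|B)P(B)/P(A) = (3/11)/(47/132) = 36/47

36/47


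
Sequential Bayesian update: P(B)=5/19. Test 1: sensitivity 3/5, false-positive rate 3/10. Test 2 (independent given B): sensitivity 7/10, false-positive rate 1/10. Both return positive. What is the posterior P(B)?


After test 1: P(+) = 3/5*5/19 + 3/10*14/19 = 36/95
P(B|+) = (3/19)/(36/95) = 5/12
After test 2 (use post1 as new prior): P(+) = 7/10*5/12 + 1/10*7/12 = 7/20
P(B|+,+) = (7/24)/(7/20) = 5/6

5/6


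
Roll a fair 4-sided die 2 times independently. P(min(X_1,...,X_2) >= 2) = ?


P(min >= 2) = P(all X_i >= 2) = (P(X_1 >= 2))^2
= (3/4)^2 = 9/16

9/16


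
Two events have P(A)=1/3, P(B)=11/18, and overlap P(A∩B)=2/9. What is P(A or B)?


P(A∪B) = P(A) + P(B) - P(A∩B)
= 1/3 + 11/18 - 2/9 = 13/18

13/18


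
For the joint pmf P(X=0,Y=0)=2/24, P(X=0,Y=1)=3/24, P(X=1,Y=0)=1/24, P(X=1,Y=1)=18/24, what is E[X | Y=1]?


P(Y=1) = 21/24
E[X|Y=1] = (0*3 + 1*18)/21 = 18/21 = 6/7

6/7


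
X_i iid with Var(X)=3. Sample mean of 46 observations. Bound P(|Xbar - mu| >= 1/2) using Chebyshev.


Var(Xbar) = Var(X)/n = 3/46
Chebyshev: P(|Xbar-mu| >= 1/2) <= Var(Xbar)/(1/2)^2 = (3/46)/(1/4) = 6/23

6/23


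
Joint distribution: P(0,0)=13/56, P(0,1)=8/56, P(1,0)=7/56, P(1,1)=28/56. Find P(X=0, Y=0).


Read from table: P(X=0, Y=0) = 13/56

13/56


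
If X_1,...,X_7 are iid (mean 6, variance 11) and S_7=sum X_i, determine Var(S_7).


By independence, Var(S_n) = n*Var(X_1) = 7*11 = 77

77


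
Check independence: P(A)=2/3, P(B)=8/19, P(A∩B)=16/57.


P(A)*P(B) = 2/3*8/19 = 16/57
P(A∩B) = 16/57, which equals P(A)P(B), so independent

Yes, A and B are independent


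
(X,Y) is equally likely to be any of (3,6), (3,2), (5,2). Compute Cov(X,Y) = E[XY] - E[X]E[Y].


E[X]=11/3, E[Y]=10/3, E[XY]=34/3
Cov(X,Y) = E[XY] - E[X]E[Y] = 34/3 - 11/3*10/3 = -8/9

-8/9


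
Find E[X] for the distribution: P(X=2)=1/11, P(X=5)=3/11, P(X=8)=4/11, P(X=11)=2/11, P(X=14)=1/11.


E[X] = sum(x * P(x))
= 2*1/11 + 5*3/11 + 8*4/11 + 11*2/11 + 14*1/11
= 85/11

85/11


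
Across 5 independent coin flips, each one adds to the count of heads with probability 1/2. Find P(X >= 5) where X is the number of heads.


P(X>=5) = P(X=5)
= 1/32
= 1/32

1/32


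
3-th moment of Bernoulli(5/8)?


For Bernoulli: X in {0,1}
E[X^3] = 0^3*(1-5/8) + 1^3*5/8 = 5/8

5/8


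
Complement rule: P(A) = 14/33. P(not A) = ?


P(A') = 1 - P(A) = 1 - 14/33 = 19/33

19/33


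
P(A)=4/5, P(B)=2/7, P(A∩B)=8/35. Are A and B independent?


P(A)*P(B) = 4/5*2/7 = 8/35
P(A∩B) = 8/35, which equals P(A)P(B), so independent

Yes, A and B are independent


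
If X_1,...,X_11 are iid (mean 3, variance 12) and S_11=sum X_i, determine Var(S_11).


By independence, Var(S_n) = n*Var(X_1) = 11*12 = 132

132


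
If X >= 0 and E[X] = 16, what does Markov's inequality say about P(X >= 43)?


Markov: P(X >= a) <= E[X]/a
P(X >= 43) <= 16/43

16/43


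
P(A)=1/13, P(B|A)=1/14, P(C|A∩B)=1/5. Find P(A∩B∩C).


P(A∩B∩C) = P(A) * P(B|A) * P(C|A∩B)
= 1/13 * 1/14 * 1/5
= 1/182 * 1/5 = 1/910

1/910


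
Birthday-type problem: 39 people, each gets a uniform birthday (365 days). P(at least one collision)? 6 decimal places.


P(all different) = prod((365-i)/365 for i=0..38) = 0.121780
P(at least one match) = 1 - 0.121780 = 0.878220

0.878220


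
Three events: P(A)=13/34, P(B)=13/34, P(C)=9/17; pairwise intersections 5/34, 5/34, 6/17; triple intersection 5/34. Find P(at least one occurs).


P(A∪B∪C) = P(A)+P(B)+P(C) - P(AB)-P(AC)-P(BC) + P(ABC)
= 13/34+13/34+9/17 - 5/34-5/34-6/17 + 5/34
= 27/34

27/34


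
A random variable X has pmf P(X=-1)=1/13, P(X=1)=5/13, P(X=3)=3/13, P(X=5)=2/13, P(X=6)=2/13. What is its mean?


E[X] = sum(x * P(x))
= -1*1/13 + 1*5/13 + 3*3/13 + 5*2/13 + 6*2/13
= 35/13

35/13


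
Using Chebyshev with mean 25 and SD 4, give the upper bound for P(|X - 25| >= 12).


k = 12/4 = 3
Chebyshev: P(|X-mu| >= k*sigma) <= 1/k^2 = 1/3^2 = 1/9

1/9


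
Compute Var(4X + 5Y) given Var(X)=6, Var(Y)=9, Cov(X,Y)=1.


Var(4X + 5Y) = 4^2*Var(X) + 5^2*Var(Y) + 2*4*5*Cov(X,Y)
= 16*6 + 25*9 + 40*1
= 96 + 225 + 40 = 361

361


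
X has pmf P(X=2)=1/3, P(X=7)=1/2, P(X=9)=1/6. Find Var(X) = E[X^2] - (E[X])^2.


E[X] = 17/3, E[X^2] = 118/3
Var(X) = E[X^2] - (E[X])^2 = 118/3 - (17/3)^2 = 65/9

65/9


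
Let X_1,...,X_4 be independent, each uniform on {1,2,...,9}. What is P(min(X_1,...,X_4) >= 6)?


P(min >= 6) = P(all X_i >= 6) = (P(X_1 >= 6))^4
= (4/9)^4 = 256/6561

256/6561


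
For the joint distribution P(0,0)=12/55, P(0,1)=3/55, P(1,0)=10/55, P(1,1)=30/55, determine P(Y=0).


P(Y=0) = P(0,0)+P(1,0) = 12/55 + 10/55 = 22/55 = 2/5

2/5


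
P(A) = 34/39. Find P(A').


P(A') = 1 - P(A) = 1 - 34/39 = 5/39

5/39


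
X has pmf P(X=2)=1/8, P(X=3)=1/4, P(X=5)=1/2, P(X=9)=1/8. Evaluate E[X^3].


E[X^3] = sum(x^3 * P(x))
= 8*1/8 + 27*1/4 + 125*1/2 + 729*1/8
= 1291/8

1291/8


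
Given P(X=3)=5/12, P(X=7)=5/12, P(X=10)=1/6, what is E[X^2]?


E[X^2] = sum(g(x)*P(x))
= 9*5/12 + 49*5/12 + 100*1/6
= 245/6

245/6


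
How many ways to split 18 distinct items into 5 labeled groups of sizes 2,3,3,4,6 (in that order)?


18! = 6402373705728000
Denominator: 2!=2 * 3!=6 * 3!=6 * 4!=24 * 6!=720
Coefficient = 6402373705728000 / 1244160 = 5145940800

5145940800


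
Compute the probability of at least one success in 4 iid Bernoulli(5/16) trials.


P(at least one) = 1 - P(none)
P(none) = (1 - 5/16)^4 = (11/16)^4 = 14641/65536
P(at least one) = 1 - 14641/65536 = 50895/65536

50895/65536


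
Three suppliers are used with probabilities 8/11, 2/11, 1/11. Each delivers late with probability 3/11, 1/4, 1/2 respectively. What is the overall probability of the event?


P(A) = P(A|B1)P(B1) + P(A|B2)P(B2) + P(A|B3)P(B3)
= 3/11*8/11 + 1/4*2/11 + 1/2*1/11
= 24/121 + 1/22 + 1/22 = 35/121

35/121


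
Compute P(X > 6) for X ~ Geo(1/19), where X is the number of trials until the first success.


P(X > 6) = P(first 6 trials all fail) = (1-p)^6 = (18/19)^6 = 34012224/47045881

34012224/47045881


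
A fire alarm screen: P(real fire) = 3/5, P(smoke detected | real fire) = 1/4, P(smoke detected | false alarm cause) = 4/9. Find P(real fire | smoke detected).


P(A) = P(A|B)P(B) + P(A|B')P(B') = 1/4*3/5 + 4/9*2/5 = 59/180
P(B|A) = P(A|B)P(B)/P(A) = (3/20)/(59/180) = 27/59

27/59


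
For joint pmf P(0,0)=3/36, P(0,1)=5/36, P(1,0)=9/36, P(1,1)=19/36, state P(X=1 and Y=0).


Read from table: P(X=1, Y=0) = 9/36 = 1/4

1/4


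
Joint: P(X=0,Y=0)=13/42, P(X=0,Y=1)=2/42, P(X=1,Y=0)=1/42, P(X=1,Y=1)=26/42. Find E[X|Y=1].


P(Y=1) = 28/42
E[X|Y=1] = (0*2 + 1*26)/28 = 26/28 = 13/14

13/14


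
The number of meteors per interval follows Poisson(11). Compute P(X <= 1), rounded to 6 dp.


P(X<=1) = e^(-11)*11^0/0! + e^(-11)*11^1/1!
≈ 0.0000167017 + 0.0001837187
= 0.0002004204
≈ 0.000200

0.000200


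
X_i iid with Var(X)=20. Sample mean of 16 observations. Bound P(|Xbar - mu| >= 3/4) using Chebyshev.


Var(Xbar) = Var(X)/n = 20/16
Chebyshev: P(|Xbar-mu| >= 3/4) <= Var(Xbar)/(3/4)^2 = (5/4)/(9/16) = 20/9
Bound exceeds 1, so trivial bound: 1

1


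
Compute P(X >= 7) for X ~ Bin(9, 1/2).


P(X>=7) = P(X=7) + P(X=8) + P(X=9)
= 9/128 + 9/512 + 1/512
= 23/256

23/256
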